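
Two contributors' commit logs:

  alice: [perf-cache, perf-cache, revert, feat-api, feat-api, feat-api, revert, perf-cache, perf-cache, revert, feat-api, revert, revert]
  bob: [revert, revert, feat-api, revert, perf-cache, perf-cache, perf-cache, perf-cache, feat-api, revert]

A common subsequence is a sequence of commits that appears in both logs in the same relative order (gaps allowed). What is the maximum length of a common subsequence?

7

One common subsequence of length 7: revert [3,2] → feat-api [6,3] → revert [7,4] → perf-cache [8,7] → perf-cache [9,8] → feat-api [11,9] → revert [13,10], and the DP table's final entry dp[13][10] is also 7, so no common subsequence is longer.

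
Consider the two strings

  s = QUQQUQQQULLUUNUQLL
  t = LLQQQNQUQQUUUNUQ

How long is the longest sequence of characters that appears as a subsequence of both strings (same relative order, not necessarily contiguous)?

Pick Q (s #1, t #4); then Q (s #3, t #5); then Q (s #4, t #7); then U (s #5, t #8); then Q (s #7, t #9); then Q (s #8, t #10); then U (s #9, t #11); then U (s #12, t #12); then U (s #13, t #13); then N (s #14, t #14); then U (s #15, t #15); then Q (s #16, t #16); all 12 characters appear in both, in order. dp[18][16] = 12 confirms this is the maximum.

12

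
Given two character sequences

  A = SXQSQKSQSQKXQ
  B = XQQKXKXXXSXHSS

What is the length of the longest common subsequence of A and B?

6

Match X [2,1], then Q [3,2], then Q [5,3], then K [6,6], then S [7,13], then S [9,14] — 6 characters in the same relative order in both. dp[13][14] = 6 confirms this is the maximum.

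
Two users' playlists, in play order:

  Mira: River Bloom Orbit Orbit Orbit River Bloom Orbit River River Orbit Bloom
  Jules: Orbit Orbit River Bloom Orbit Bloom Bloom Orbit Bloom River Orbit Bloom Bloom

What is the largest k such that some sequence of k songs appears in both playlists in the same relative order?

8

Pick River [1,3]; then Bloom [2,4]; then Orbit [3,5]; then Orbit [5,8]; then Bloom [7,9]; then River [10,10]; then Orbit [11,11]; then Bloom [12,13]; all 8 songs appear in both, in order. The LCS DP gives dp[12][13] = 8, so this is optimal.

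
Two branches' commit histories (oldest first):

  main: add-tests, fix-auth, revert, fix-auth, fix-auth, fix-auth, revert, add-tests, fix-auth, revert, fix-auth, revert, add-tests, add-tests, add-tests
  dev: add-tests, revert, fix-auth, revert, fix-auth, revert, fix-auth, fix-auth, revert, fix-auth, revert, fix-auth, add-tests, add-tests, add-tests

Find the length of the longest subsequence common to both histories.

13

One common subsequence of length 13: add-tests [1,1], then fix-auth [2,3], then revert [3,4], then fix-auth [4,5], then fix-auth [5,7], then fix-auth [6,8], then revert [7,9], then fix-auth [9,10], then revert [10,11], then fix-auth [11,12], then add-tests [13,13], then add-tests [14,14], then add-tests [15,15]. The LCS DP gives dp[15][15] = 13, so this is optimal.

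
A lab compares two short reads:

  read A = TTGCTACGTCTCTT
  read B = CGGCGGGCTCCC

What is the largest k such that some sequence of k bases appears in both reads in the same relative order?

6

One common subsequence of length 6: G at read A[3]=read B[7]; then C at read A[4]=read B[8]; then T at read A[5]=read B[9]; then C at read A[7]=read B[10]; then C at read A[10]=read B[11]; then C at read A[12]=read B[12]. dp[14][12] = 6 confirms this is the maximum.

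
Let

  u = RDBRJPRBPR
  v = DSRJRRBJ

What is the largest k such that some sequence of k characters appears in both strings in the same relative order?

5

Let dp[i][j] be the LCS length of the first i characters of u and the first j characters of v. dp[i][j] = dp[i-1][j-1]+1 when the i-th and j-th characters match, else max(dp[i-1][j], dp[i][j-1]).
    ·  D  S  R  J  R  R  B  J
 ·  0  0  0  0  0  0  0  0  0
 R  0  0  0  1  1  1  1  1  1
 D  0  1  1  1  1  1  1  1  1
 B  0  1  1  1  1  1  1  2  2
 R  0  1  1  2  2  2  2  2  2
 J  0  1  1  2  3  3  3  3  3
 P  0  1  1  2  3  3  3  3  3
 R  0  1  1  2  3  4  4  4  4
 B  0  1  1  2  3  4  4  5  5
 P  0  1  1  2  3  4  4  5  5
 R  0  1  1  2  3  4  5  5  5
dp[10][8] = 5. One LCS (by backtracking along matches): DRJRB.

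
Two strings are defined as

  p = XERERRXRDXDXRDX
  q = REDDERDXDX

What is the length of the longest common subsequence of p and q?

7

Let dp[i][j] be the LCS length of the first i characters of p and the first j characters of q. dp[i][j] = dp[i-1][j-1]+1 when the i-th and j-th characters match, else max(dp[i-1][j], dp[i][j-1]).
    ·  R  E  D  D  E  R  D  X  D  X
 ·  0  0  0  0  0  0  0  0  0  0  0
 X  0  0  0  0  0  0  0  0  1  1  1
 E  0  0  1  1  1  1  1  1  1  1  1
 R  0  1  1  1  1  1  2  2  2  2  2
 E  0  1  2  2  2  2  2  2  2  2  2
 R  0  1  2  2  2  2  3  3  3  3  3
 R  0  1  2  2  2  2  3  3  3  3  3
 X  0  1  2  2  2  2  3  3  4  4  4
 R  0  1  2  2  2  2  3  3  4  4  4
 D  0  1  2  3  3  3  3  4  4  5  5
 X  0  1  2  3  3  3  3  4  5  5  6
 D  0  1  2  3  4  4  4  4  5  6  6
 X  0  1  2  3  4  4  4  4  5  6  7
 R  0  1  2  3  4  4  5  5  5  6  7
 D  0  1  2  3  4  4  5  6  6  6  7
 X  0  1  2  3  4  4  5  6  7  7  7
dp[15][10] = 7. One LCS (by backtracking along matches): EERDXDX.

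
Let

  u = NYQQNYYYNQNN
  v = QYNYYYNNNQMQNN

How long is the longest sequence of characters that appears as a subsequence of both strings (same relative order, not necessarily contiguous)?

Taking Y at u[2]=v[2], then N at u[5]=v[3], then Y at u[6]=v[4], then Y at u[7]=v[5], then Y at u[8]=v[6], then N at u[9]=v[9], then Q at u[10]=v[12], then N at u[11]=v[13], then N at u[12]=v[14] gives a common subsequence of length 9. Since dp[12][14] = 9, nothing longer is possible.

9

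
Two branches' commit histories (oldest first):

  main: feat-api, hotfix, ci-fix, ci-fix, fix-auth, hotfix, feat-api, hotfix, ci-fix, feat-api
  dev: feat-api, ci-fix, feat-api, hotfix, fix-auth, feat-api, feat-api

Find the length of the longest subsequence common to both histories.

5

Match feat-api at main[1]=dev[3], then hotfix at main[2]=dev[4], then fix-auth at main[5]=dev[5], then feat-api at main[7]=dev[6], then feat-api at main[10]=dev[7] — 5 commits in the same relative order in both. The LCS DP gives dp[10][7] = 5, so this is optimal.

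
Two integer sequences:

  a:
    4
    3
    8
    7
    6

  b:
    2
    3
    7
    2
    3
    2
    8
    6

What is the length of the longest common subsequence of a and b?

Let dp[i][j] be the LCS length of the first i values of a and the first j values of b. dp[i][j] = dp[i-1][j-1]+1 when the i-th and j-th values match, else max(dp[i-1][j], dp[i][j-1]).
    ·  2  3  7  2  3  2  8  6
 ·  0  0  0  0  0  0  0  0  0
 4  0  0  0  0  0  0  0  0  0
 3  0  0  1  1  1  1  1  1  1
 8  0  0  1  1  1  1  1  2  2
 7  0  0  1  2  2  2  2  2  2
 6  0  0  1  2  2  2  2  2  3
dp[5][8] = 3. One LCS (by backtracking along matches): 3, 8, 6.

3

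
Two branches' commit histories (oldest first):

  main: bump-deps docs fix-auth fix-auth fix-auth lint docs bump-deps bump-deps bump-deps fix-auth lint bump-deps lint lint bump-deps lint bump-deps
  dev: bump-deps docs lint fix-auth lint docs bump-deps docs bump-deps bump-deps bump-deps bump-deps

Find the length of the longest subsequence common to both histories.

10

Taking bump-deps [1,1] → docs [2,2] → fix-auth [5,4] → lint [6,5] → docs [7,6] → bump-deps [8,7] → bump-deps [10,9] → bump-deps [13,10] → bump-deps [16,11] → bump-deps [18,12] gives a common subsequence of length 10, and the DP table's final entry dp[18][12] is also 10, so no common subsequence is longer.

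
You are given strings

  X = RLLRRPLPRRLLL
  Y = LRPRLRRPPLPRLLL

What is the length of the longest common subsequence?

11

Pick R [1,4] → L [3,5] → R [4,6] → R [5,7] → P [6,9] → L [7,10] → P [8,11] → R [10,12] → L [11,13] → L [12,14] → L [13,15]; all 11 characters appear in both, in order. The LCS DP gives dp[13][15] = 11, so this is optimal.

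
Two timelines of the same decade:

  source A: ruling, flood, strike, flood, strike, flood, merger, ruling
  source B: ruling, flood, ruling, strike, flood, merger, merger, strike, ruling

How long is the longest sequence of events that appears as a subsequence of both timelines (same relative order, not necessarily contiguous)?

Taking ruling (source A #1, source B #1), flood (source A #2, source B #2), strike (source A #3, source B #4), flood (source A #4, source B #5), strike (source A #5, source B #8), ruling (source A #8, source B #9) gives a common subsequence of length 6. The LCS DP gives dp[8][9] = 6, so this is optimal.

6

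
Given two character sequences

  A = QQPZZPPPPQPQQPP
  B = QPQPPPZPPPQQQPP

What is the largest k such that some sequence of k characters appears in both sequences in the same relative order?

One common subsequence of length 12: Q at A[1]=B[1], Q at A[2]=B[3], P at A[3]=B[6], Z at A[5]=B[7], P at A[7]=B[8], P at A[8]=B[9], P at A[9]=B[10], Q at A[10]=B[11], Q at A[12]=B[12], Q at A[13]=B[13], P at A[14]=B[14], P at A[15]=B[15]. The LCS DP gives dp[15][15] = 12, so this is optimal.

12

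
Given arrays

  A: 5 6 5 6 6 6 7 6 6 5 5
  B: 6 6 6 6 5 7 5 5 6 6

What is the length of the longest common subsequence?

7

One common subsequence of length 7: 6 (A #2, B #1), then 6 (A #4, B #2), then 6 (A #5, B #3), then 6 (A #6, B #4), then 7 (A #7, B #6), then 6 (A #8, B #9), then 6 (A #9, B #10). Since dp[11][10] = 7, nothing longer is possible.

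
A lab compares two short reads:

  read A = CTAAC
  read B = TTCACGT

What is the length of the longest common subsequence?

Taking C [1,3], A [4,4], C [5,5] gives a common subsequence of length 3. dp[5][7] = 3 confirms this is the maximum.

3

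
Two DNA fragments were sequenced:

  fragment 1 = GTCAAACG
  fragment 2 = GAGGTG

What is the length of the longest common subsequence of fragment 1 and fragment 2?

3

Taking G [1,4]; then T [2,5]; then G [8,6] gives a common subsequence of length 3. The LCS DP gives dp[8][6] = 3, so this is optimal.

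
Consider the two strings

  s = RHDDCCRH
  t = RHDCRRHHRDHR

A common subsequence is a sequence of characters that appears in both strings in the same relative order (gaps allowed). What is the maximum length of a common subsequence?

6

Let dp[i][j] be the LCS length of the first i characters of s and the first j characters of t. dp[i][j] = dp[i-1][j-1]+1 when the i-th and j-th characters match, else max(dp[i-1][j], dp[i][j-1]).
    ·  R  H  D  C  R  R  H  H  R  D  H  R
 ·  0  0  0  0  0  0  0  0  0  0  0  0  0
 R  0  1  1  1  1  1  1  1  1  1  1  1  1
 H  0  1  2  2  2  2  2  2  2  2  2  2  2
 D  0  1  2  3  3  3  3  3  3  3  3  3  3
 D  0  1  2  3  3  3  3  3  3  3  4  4  4
 C  0  1  2  3  4  4  4  4  4  4  4  4  4
 C  0  1  2  3  4  4  4  4  4  4  4  4  4
 R  0  1  2  3  4  5  5  5  5  5  5  5  5
 H  0  1  2  3  4  5  5  6  6  6  6  6  6
dp[8][12] = 6. One LCS (by backtracking along matches): RHDCRH.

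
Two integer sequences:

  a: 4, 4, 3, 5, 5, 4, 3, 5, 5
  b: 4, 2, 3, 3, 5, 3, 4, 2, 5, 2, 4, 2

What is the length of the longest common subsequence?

One common subsequence of length 5: 4 (a #1, b #1) → 3 (a #3, b #4) → 5 (a #4, b #5) → 5 (a #5, b #9) → 4 (a #6, b #11). The LCS DP gives dp[9][12] = 5, so this is optimal.

5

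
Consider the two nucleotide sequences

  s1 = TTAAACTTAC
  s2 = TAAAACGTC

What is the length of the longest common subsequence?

Taking T [1,1]; then A [3,3]; then A [4,4]; then A [5,5]; then C [6,6]; then T [8,8]; then C [10,9] gives a common subsequence of length 7, and the DP table's final entry dp[10][9] is also 7, so no common subsequence is longer.

7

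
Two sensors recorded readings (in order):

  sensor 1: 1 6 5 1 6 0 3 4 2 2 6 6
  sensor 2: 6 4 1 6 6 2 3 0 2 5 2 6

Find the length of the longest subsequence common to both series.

7

Let dp[i][j] be the LCS length of the first i values of sensor 1 and the first j values of sensor 2. dp[i][j] = dp[i-1][j-1]+1 when the i-th and j-th values match, else max(dp[i-1][j], dp[i][j-1]).
    ·  6  4  1  6  6  2  3  0  2  5  2  6
 ·  0  0  0  0  0  0  0  0  0  0  0  0  0
 1  0  0  0  1  1  1  1  1  1  1  1  1  1
 6  0  1  1  1  2  2  2  2  2  2  2  2  2
 5  0  1  1  1  2  2  2  2  2  2  3  3  3
 1  0  1  1  2  2  2  2  2  2  2  3  3  3
 6  0  1  1  2  3  3  3  3  3  3  3  3  4
 0  0  1  1  2  3  3  3  3  4  4  4  4  4
 3  0  1  1  2  3  3  3  4  4  4  4  4  4
 4  0  1  2  2  3  3  3  4  4  4  4  4  4
 2  0  1  2  2  3  3  4  4  4  5  5  5  5
 2  0  1  2  2  3  3  4  4  4  5  5  6  6
 6  0  1  2  2  3  4  4  4  4  5  5  6  7
 6  0  1  2  2  3  4  4  4  4  5  5  6  7
dp[12][12] = 7. One LCS (by backtracking along matches): 1, 6, 6, 0, 2, 2, 6.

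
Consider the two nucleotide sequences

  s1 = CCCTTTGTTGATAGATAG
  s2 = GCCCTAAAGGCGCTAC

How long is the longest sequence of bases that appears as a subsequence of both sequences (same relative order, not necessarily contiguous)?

9

Pick C at s1[1]=s2[2], then C at s1[2]=s2[3], then C at s1[3]=s2[4], then T at s1[4]=s2[5], then G at s1[7]=s2[9], then G at s1[10]=s2[10], then G at s1[14]=s2[12], then T at s1[16]=s2[14], then A at s1[17]=s2[15]; all 9 bases appear in both, in order, and the DP table's final entry dp[18][16] is also 9, so no common subsequence is longer.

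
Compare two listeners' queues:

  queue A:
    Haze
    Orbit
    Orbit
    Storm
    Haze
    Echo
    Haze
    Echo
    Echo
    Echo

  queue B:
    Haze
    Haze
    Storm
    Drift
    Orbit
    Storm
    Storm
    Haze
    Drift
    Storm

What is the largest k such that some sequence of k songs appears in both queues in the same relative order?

Pick Haze (queue A #1, queue B #2) → Orbit (queue A #2, queue B #5) → Storm (queue A #4, queue B #7) → Haze (queue A #5, queue B #8); all 4 songs appear in both, in order, and the DP table's final entry dp[10][10] is also 4, so no common subsequence is longer.

4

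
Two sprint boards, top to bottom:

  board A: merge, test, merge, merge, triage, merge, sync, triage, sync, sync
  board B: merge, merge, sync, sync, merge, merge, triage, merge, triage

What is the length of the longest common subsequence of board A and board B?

Pick merge at board A[1]=board B[2] → merge at board A[3]=board B[5] → merge at board A[4]=board B[6] → triage at board A[5]=board B[7] → merge at board A[6]=board B[8] → triage at board A[8]=board B[9]; all 6 tasks appear in both, in order, and the DP table's final entry dp[10][9] is also 6, so no common subsequence is longer.

6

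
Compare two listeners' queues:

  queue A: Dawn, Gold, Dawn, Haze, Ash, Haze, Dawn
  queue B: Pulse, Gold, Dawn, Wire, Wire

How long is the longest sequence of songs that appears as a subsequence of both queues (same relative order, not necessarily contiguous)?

Match Gold at queue A[2]=queue B[2], Dawn at queue A[3]=queue B[3] — 2 songs in the same relative order in both, and the DP table's final entry dp[7][5] is also 2, so no common subsequence is longer.

2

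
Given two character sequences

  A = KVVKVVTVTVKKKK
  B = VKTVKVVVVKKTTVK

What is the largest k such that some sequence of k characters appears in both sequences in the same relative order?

Match K [1,2] → V [3,4] → K [4,5] → V [5,6] → V [6,7] → V [8,8] → V [10,9] → K [11,10] → K [12,11] → K [14,15] — 10 characters in the same relative order in both. The LCS DP gives dp[14][15] = 10, so this is optimal.

10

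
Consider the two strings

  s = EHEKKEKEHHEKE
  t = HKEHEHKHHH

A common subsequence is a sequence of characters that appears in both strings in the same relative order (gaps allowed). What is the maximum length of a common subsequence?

Let dp[i][j] be the LCS length of the first i characters of s and the first j characters of t. dp[i][j] = dp[i-1][j-1]+1 when the i-th and j-th characters match, else max(dp[i-1][j], dp[i][j-1]).
    ·  H  K  E  H  E  H  K  H  H  H
 ·  0  0  0  0  0  0  0  0  0  0  0
 E  0  0  0  1  1  1  1  1  1  1  1
 H  0  1  1  1  2  2  2  2  2  2  2
 E  0  1  1  2  2  3  3  3  3  3  3
 K  0  1  2  2  2  3  3  4  4  4  4
 K  0  1  2  2  2  3  3  4  4  4  4
 E  0  1  2  3  3  3  3  4  4  4  4
 K  0  1  2  3  3  3  3  4  4  4  4
 E  0  1  2  3  3  4  4  4  4  4  4
 H  0  1  2  3  4  4  5  5  5  5  5
 H  0  1  2  3  4  4  5  5  6  6  6
 E  0  1  2  3  4  5  5  5  6  6  6
 K  0  1  2  3  4  5  5  6  6  6  6
 E  0  1  2  3  4  5  5  6  6  6  6
dp[13][10] = 6. One LCS (by backtracking along matches): EHEKHH.

6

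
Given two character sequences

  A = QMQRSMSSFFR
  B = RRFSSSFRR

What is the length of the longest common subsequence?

One common subsequence of length 6: R at A[4]=B[2]; then S at A[5]=B[4]; then S at A[7]=B[5]; then S at A[8]=B[6]; then F at A[9]=B[7]; then R at A[11]=B[9], and the DP table's final entry dp[11][9] is also 6, so no common subsequence is longer.

6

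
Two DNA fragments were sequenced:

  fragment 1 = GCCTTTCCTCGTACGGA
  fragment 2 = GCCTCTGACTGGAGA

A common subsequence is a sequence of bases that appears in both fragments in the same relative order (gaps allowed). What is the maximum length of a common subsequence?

One common subsequence of length 12: G (fragment 1 #1, fragment 2 #1) → C (fragment 1 #2, fragment 2 #2) → C (fragment 1 #3, fragment 2 #3) → T (fragment 1 #6, fragment 2 #4) → C (fragment 1 #8, fragment 2 #5) → T (fragment 1 #9, fragment 2 #6) → G (fragment 1 #11, fragment 2 #7) → A (fragment 1 #13, fragment 2 #8) → C (fragment 1 #14, fragment 2 #9) → G (fragment 1 #15, fragment 2 #12) → G (fragment 1 #16, fragment 2 #14) → A (fragment 1 #17, fragment 2 #15), and the DP table's final entry dp[17][15] is also 12, so no common subsequence is longer.

12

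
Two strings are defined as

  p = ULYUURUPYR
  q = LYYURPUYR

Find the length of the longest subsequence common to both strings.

Let dp[i][j] be the LCS length of the first i characters of p and the first j characters of q. dp[i][j] = dp[i-1][j-1]+1 when the i-th and j-th characters match, else max(dp[i-1][j], dp[i][j-1]).
    ·  L  Y  Y  U  R  P  U  Y  R
 ·  0  0  0  0  0  0  0  0  0  0
 U  0  0  0  0  1  1  1  1  1  1
 L  0  1  1  1  1  1  1  1  1  1
 Y  0  1  2  2  2  2  2  2  2  2
 U  0  1  2  2  3  3  3  3  3  3
 U  0  1  2  2  3  3  3  4  4  4
 R  0  1  2  2  3  4  4  4  4  5
 U  0  1  2  2  3  4  4  5  5  5
 P  0  1  2  2  3  4  5  5  5  5
 Y  0  1  2  3  3  4  5  5  6  6
 R  0  1  2  3  3  4  5  5  6  7
dp[10][9] = 7. One LCS (by backtracking along matches): LYURUYR.

7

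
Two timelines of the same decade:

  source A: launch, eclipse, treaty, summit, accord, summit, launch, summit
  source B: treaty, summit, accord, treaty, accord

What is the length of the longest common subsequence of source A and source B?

Match treaty [3,1], then summit [4,2], then accord [5,5] — 3 events in the same relative order in both. The LCS DP gives dp[8][5] = 3, so this is optimal.

3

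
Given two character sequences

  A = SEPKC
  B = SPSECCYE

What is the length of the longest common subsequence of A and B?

Let dp[i][j] be the LCS length of the first i characters of A and the first j characters of B. dp[i][j] = dp[i-1][j-1]+1 when the i-th and j-th characters match, else max(dp[i-1][j], dp[i][j-1]).
    ·  S  P  S  E  C  C  Y  E
 ·  0  0  0  0  0  0  0  0  0
 S  0  1  1  1  1  1  1  1  1
 E  0  1  1  1  2  2  2  2  2
 P  0  1  2  2  2  2  2  2  2
 K  0  1  2  2  2  2  2  2  2
 C  0  1  2  2  2  3  3  3  3
dp[5][8] = 3. One LCS (by backtracking along matches): SEC.

3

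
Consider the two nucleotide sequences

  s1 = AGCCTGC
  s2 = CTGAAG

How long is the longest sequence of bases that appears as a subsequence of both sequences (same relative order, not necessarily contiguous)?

Let dp[i][j] be the LCS length of the first i bases of s1 and the first j bases of s2. dp[i][j] = dp[i-1][j-1]+1 when the i-th and j-th bases match, else max(dp[i-1][j], dp[i][j-1]).
    ·  C  T  G  A  A  G
 ·  0  0  0  0  0  0  0
 A  0  0  0  0  1  1  1
 G  0  0  0  1  1  1  2
 C  0  1  1  1  1  1  2
 C  0  1  1  1  1  1  2
 T  0  1  2  2  2  2  2
 G  0  1  2  3  3  3  3
 C  0  1  2  3  3  3  3
dp[7][6] = 3. One LCS (by backtracking along matches): CTG.

3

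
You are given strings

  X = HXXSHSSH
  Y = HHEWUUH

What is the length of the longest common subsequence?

3

Match H at X[1]=Y[1], H at X[5]=Y[2], H at X[8]=Y[7] — 3 characters in the same relative order in both. Since dp[8][7] = 3, nothing longer is possible.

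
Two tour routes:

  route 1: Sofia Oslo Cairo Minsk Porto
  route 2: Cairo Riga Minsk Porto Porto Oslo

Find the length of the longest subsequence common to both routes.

Match Cairo [3,1]; then Minsk [4,3]; then Porto [5,5] — 3 stops in the same relative order in both. The LCS DP gives dp[5][6] = 3, so this is optimal.

3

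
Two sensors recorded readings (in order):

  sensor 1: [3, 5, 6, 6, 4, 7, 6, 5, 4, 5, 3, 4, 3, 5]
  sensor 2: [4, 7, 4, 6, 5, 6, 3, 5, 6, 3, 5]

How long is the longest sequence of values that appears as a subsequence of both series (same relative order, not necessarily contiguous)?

7

Taking 4 at sensor 1[5]=sensor 2[1], 7 at sensor 1[6]=sensor 2[2], 6 at sensor 1[7]=sensor 2[4], 5 at sensor 1[8]=sensor 2[5], 5 at sensor 1[10]=sensor 2[8], 3 at sensor 1[13]=sensor 2[10], 5 at sensor 1[14]=sensor 2[11] gives a common subsequence of length 7. The LCS DP gives dp[14][11] = 7, so this is optimal.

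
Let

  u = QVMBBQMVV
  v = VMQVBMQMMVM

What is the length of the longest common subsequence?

6

Match Q (u #1, v #3); then V (u #2, v #4); then M (u #3, v #6); then Q (u #6, v #7); then M (u #7, v #9); then V (u #8, v #10) — 6 characters in the same relative order in both. Since dp[9][11] = 6, nothing longer is possible.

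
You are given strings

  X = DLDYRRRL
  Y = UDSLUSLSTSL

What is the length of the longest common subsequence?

3

Let dp[i][j] be the LCS length of the first i characters of X and the first j characters of Y. dp[i][j] = dp[i-1][j-1]+1 when the i-th and j-th characters match, else max(dp[i-1][j], dp[i][j-1]).
    ·  U  D  S  L  U  S  L  S  T  S  L
 ·  0  0  0  0  0  0  0  0  0  0  0  0
 D  0  0  1  1  1  1  1  1  1  1  1  1
 L  0  0  1  1  2  2  2  2  2  2  2  2
 D  0  0  1  1  2  2  2  2  2  2  2  2
 Y  0  0  1  1  2  2  2  2  2  2  2  2
 R  0  0  1  1  2  2  2  2  2  2  2  2
 R  0  0  1  1  2  2  2  2  2  2  2  2
 R  0  0  1  1  2  2  2  2  2  2  2  2
 L  0  0  1  1  2  2  2  3  3  3  3  3
dp[8][11] = 3. One LCS (by backtracking along matches): DLL.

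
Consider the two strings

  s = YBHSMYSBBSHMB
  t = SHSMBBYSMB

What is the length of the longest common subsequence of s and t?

Let dp[i][j] be the LCS length of the first i characters of s and the first j characters of t. dp[i][j] = dp[i-1][j-1]+1 when the i-th and j-th characters match, else max(dp[i-1][j], dp[i][j-1]).
    ·  S  H  S  M  B  B  Y  S  M  B
 ·  0  0  0  0  0  0  0  0  0  0  0
 Y  0  0  0  0  0  0  0  1  1  1  1
 B  0  0  0  0  0  1  1  1  1  1  2
 H  0  0  1  1  1  1  1  1  1  1  2
 S  0  1  1  2  2  2  2  2  2  2  2
 M  0  1  1  2  3  3  3  3  3  3  3
 Y  0  1  1  2  3  3  3  4  4  4  4
 S  0  1  1  2  3  3  3  4  5  5  5
 B  0  1  1  2  3  4  4  4  5  5  6
 B  0  1  1  2  3  4  5  5  5  5  6
 S  0  1  1  2  3  4  5  5  6  6  6
 H  0  1  2  2  3  4  5  5  6  6  6
 M  0  1  2  2  3  4  5  5  6  7  7
 B  0  1  2  2  3  4  5  5  6  7  8
dp[13][10] = 8. One LCS (by backtracking along matches): HSMBBSMB.

8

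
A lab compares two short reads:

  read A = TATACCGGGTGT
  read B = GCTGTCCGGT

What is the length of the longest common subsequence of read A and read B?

Match T at read A[1]=read B[3]; then T at read A[3]=read B[5]; then C at read A[5]=read B[6]; then C at read A[6]=read B[7]; then G at read A[9]=read B[8]; then G at read A[11]=read B[9]; then T at read A[12]=read B[10] — 7 bases in the same relative order in both. The LCS DP gives dp[12][10] = 7, so this is optimal.

7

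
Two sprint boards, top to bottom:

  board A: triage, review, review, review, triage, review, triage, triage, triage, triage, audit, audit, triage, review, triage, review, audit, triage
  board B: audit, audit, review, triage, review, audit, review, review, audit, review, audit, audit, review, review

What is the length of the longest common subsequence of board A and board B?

9

One common subsequence of length 9: triage at board A[1]=board B[4] → review at board A[2]=board B[5] → review at board A[3]=board B[7] → review at board A[4]=board B[8] → review at board A[6]=board B[10] → audit at board A[11]=board B[11] → audit at board A[12]=board B[12] → review at board A[14]=board B[13] → review at board A[16]=board B[14]. Since dp[18][14] = 9, nothing longer is possible.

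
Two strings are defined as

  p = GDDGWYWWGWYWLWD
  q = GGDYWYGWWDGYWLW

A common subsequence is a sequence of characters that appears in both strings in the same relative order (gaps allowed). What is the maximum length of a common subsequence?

11

Match G [1,2], then D [2,3], then W [5,5], then Y [6,6], then W [7,8], then W [8,9], then G [9,11], then Y [11,12], then W [12,13], then L [13,14], then W [14,15] — 11 characters in the same relative order in both, and the DP table's final entry dp[15][15] is also 11, so no common subsequence is longer.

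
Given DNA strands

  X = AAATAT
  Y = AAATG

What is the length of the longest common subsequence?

One common subsequence of length 4: A at X[1]=Y[1], then A at X[2]=Y[2], then A at X[3]=Y[3], then T at X[4]=Y[4]. dp[6][5] = 4 confirms this is the maximum.

4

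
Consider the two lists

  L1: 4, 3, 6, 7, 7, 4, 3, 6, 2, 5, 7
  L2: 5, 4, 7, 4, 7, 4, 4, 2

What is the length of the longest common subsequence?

5

Let dp[i][j] be the LCS length of the first i values of L1 and the first j values of L2. dp[i][j] = dp[i-1][j-1]+1 when the i-th and j-th values match, else max(dp[i-1][j], dp[i][j-1]).
    ·  5  4  7  4  7  4  4  2
 ·  0  0  0  0  0  0  0  0  0
 4  0  0  1  1  1  1  1  1  1
 3  0  0  1  1  1  1  1  1  1
 6  0  0  1  1  1  1  1  1  1
 7  0  0  1  2  2  2  2  2  2
 7  0  0  1  2  2  3  3  3  3
 4  0  0  1  2  3  3  4  4  4
 3  0  0  1  2  3  3  4  4  4
 6  0  0  1  2  3  3  4  4  4
 2  0  0  1  2  3  3  4  4  5
 5  0  1  1  2  3  3  4  4  5
 7  0  1  1  2  3  4  4  4  5
dp[11][8] = 5. One LCS (by backtracking along matches): 4, 7, 7, 4, 2.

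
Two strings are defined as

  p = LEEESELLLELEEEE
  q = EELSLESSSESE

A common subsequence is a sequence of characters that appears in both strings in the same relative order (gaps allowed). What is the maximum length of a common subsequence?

7

One common subsequence of length 7: E [2,1]; then E [3,2]; then S [5,4]; then L [9,5]; then E [10,6]; then E [12,10]; then E [15,12]. dp[15][12] = 7 confirms this is the maximum.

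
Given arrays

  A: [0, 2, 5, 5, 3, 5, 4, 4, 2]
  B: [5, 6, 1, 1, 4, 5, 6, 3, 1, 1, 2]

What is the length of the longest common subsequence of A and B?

One common subsequence of length 4: 5 at A[3]=B[1], then 5 at A[4]=B[6], then 3 at A[5]=B[8], then 2 at A[9]=B[11]. The LCS DP gives dp[9][11] = 4, so this is optimal.

4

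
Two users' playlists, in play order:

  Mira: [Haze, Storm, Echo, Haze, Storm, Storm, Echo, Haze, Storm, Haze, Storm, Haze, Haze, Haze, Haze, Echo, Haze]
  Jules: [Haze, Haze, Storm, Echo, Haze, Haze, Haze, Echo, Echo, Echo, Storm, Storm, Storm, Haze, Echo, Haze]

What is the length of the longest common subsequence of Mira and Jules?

10

One common subsequence of length 10: Haze at Mira[1]=Jules[2], then Storm at Mira[2]=Jules[3], then Echo at Mira[3]=Jules[4], then Haze at Mira[4]=Jules[7], then Storm at Mira[6]=Jules[11], then Storm at Mira[9]=Jules[12], then Storm at Mira[11]=Jules[13], then Haze at Mira[15]=Jules[14], then Echo at Mira[16]=Jules[15], then Haze at Mira[17]=Jules[16]. Since dp[17][16] = 10, nothing longer is possible.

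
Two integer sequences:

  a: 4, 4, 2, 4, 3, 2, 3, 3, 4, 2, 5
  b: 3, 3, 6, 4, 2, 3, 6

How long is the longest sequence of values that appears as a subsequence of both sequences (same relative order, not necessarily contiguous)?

Pick 3 [5,1], then 3 [7,2], then 4 [9,4], then 2 [10,5]; all 4 values appear in both, in order, and the DP table's final entry dp[11][7] is also 4, so no common subsequence is longer.

4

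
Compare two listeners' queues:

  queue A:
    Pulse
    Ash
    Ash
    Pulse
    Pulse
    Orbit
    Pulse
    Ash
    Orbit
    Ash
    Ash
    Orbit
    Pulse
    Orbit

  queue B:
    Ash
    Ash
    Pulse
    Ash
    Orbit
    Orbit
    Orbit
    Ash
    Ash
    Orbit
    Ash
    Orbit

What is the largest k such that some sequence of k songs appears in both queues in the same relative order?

Match Ash (queue A #2, queue B #1), then Ash (queue A #3, queue B #2), then Pulse (queue A #4, queue B #3), then Orbit (queue A #6, queue B #6), then Orbit (queue A #9, queue B #7), then Ash (queue A #10, queue B #8), then Ash (queue A #11, queue B #9), then Orbit (queue A #12, queue B #10), then Orbit (queue A #14, queue B #12) — 9 songs in the same relative order in both. Since dp[14][12] = 9, nothing longer is possible.

9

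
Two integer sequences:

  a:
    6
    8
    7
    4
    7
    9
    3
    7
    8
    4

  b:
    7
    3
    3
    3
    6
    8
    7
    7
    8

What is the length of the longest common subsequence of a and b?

Pick 6 at a[1]=b[5] → 8 at a[2]=b[6] → 7 at a[5]=b[7] → 7 at a[8]=b[8] → 8 at a[9]=b[9]; all 5 values appear in both, in order. dp[10][9] = 5 confirms this is the maximum.

5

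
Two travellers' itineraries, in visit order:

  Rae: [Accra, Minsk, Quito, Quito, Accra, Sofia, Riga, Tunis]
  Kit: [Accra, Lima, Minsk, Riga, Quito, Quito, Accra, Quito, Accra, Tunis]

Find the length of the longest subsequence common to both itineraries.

One common subsequence of length 6: Accra [1,1] → Minsk [2,3] → Quito [3,6] → Quito [4,8] → Accra [5,9] → Tunis [8,10]. The LCS DP gives dp[8][10] = 6, so this is optimal.

6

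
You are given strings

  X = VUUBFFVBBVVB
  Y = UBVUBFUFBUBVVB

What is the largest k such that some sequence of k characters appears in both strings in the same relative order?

10

Taking V at X[1]=Y[3], then U at X[3]=Y[4], then B at X[4]=Y[5], then F at X[5]=Y[6], then F at X[6]=Y[8], then B at X[8]=Y[9], then B at X[9]=Y[11], then V at X[10]=Y[12], then V at X[11]=Y[13], then B at X[12]=Y[14] gives a common subsequence of length 10. dp[12][14] = 10 confirms this is the maximum.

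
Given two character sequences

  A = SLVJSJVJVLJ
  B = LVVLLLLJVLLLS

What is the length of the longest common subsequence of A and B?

Let dp[i][j] be the LCS length of the first i characters of A and the first j characters of B. dp[i][j] = dp[i-1][j-1]+1 when the i-th and j-th characters match, else max(dp[i-1][j], dp[i][j-1]).
    ·  L  V  V  L  L  L  L  J  V  L  L  L  S
 ·  0  0  0  0  0  0  0  0  0  0  0  0  0  0
 S  0  0  0  0  0  0  0  0  0  0  0  0  0  1
 L  0  1  1  1  1  1  1  1  1  1  1  1  1  1
 V  0  1  2  2  2  2  2  2  2  2  2  2  2  2
 J  0  1  2  2  2  2  2  2  3  3  3  3  3  3
 S  0  1  2  2  2  2  2  2  3  3  3  3  3  4
 J  0  1  2  2  2  2  2  2  3  3  3  3  3  4
 V  0  1  2  3  3  3  3  3  3  4  4  4  4  4
 J  0  1  2  3  3  3  3  3  4  4  4  4  4  4
 V  0  1  2  3  3  3  3  3  4  5  5  5  5  5
 L  0  1  2  3  4  4  4  4  4  5  6  6  6  6
 J  0  1  2  3  4  4  4  4  5  5  6  6  6  6
dp[11][13] = 6. One LCS (by backtracking along matches): LVVJVL.

6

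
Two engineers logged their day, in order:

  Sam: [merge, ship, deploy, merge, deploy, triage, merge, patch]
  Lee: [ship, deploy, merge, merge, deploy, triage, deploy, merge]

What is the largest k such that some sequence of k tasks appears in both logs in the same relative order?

Taking ship (Sam #2, Lee #1), deploy (Sam #3, Lee #2), merge (Sam #4, Lee #4), deploy (Sam #5, Lee #5), triage (Sam #6, Lee #6), merge (Sam #7, Lee #8) gives a common subsequence of length 6. Since dp[8][8] = 6, nothing longer is possible.

6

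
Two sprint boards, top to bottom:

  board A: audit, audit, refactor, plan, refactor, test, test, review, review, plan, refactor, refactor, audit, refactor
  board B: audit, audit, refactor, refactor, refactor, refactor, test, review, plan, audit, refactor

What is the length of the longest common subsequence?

9

Taking audit [1,1], then audit [2,2], then refactor [3,5], then refactor [5,6], then test [7,7], then review [9,8], then plan [10,9], then audit [13,10], then refactor [14,11] gives a common subsequence of length 9. The LCS DP gives dp[14][11] = 9, so this is optimal.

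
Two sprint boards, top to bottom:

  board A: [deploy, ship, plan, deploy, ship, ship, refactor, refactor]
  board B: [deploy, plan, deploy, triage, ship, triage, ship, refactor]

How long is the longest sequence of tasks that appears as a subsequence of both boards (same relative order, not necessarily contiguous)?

Match deploy [1,1]; then plan [3,2]; then deploy [4,3]; then ship [5,5]; then ship [6,7]; then refactor [8,8] — 6 tasks in the same relative order in both. dp[8][8] = 6 confirms this is the maximum.

6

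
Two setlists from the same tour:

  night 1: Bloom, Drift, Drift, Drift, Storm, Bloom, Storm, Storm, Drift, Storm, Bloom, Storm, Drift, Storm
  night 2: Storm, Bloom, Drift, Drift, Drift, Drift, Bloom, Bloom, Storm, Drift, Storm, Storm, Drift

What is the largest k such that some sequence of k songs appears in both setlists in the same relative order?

Taking Bloom [1,2], then Drift [2,4], then Drift [3,5], then Drift [4,6], then Bloom [6,8], then Storm [8,9], then Drift [9,10], then Storm [10,11], then Storm [12,12], then Drift [13,13] gives a common subsequence of length 10. The LCS DP gives dp[14][13] = 10, so this is optimal.

10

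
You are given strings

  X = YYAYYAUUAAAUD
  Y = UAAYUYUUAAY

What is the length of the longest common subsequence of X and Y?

Let dp[i][j] be the LCS length of the first i characters of X and the first j characters of Y. dp[i][j] = dp[i-1][j-1]+1 when the i-th and j-th characters match, else max(dp[i-1][j], dp[i][j-1]).
    ·  U  A  A  Y  U  Y  U  U  A  A  Y
 ·  0  0  0  0  0  0  0  0  0  0  0  0
 Y  0  0  0  0  1  1  1  1  1  1  1  1
 Y  0  0  0  0  1  1  2  2  2  2  2  2
 A  0  0  1  1  1  1  2  2  2  3  3  3
 Y  0  0  1  1  2  2  2  2  2  3  3  4
 Y  0  0  1  1  2  2  3  3  3  3  3  4
 A  0  0  1  2  2  2  3  3  3  4  4  4
 U  0  1  1  2  2  3  3  4  4  4  4  4
 U  0  1  1  2  2  3  3  4  5  5  5  5
 A  0  1  2  2  2  3  3  4  5  6  6  6
 A  0  1  2  3  3  3  3  4  5  6  7  7
 A  0  1  2  3  3  3  3  4  5  6  7  7
 U  0  1  2  3  3  4  4  4  5  6  7  7
 D  0  1  2  3  3  4  4  4  5  6  7  7
dp[13][11] = 7. One LCS (by backtracking along matches): AYYUUAA.

7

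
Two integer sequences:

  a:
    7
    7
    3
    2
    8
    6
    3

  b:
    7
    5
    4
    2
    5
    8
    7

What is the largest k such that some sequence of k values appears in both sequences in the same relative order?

One common subsequence of length 3: 7 [1,1] → 2 [4,4] → 8 [5,6]. Since dp[7][7] = 3, nothing longer is possible.

3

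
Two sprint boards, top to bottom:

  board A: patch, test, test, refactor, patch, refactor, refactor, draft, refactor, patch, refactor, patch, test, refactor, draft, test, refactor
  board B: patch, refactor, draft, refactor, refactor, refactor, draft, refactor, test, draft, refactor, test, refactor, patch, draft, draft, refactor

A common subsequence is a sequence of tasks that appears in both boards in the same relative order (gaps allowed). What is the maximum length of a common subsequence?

11

One common subsequence of length 11: patch (board A #1, board B #1), then refactor (board A #4, board B #4), then refactor (board A #6, board B #5), then refactor (board A #7, board B #6), then draft (board A #8, board B #7), then refactor (board A #9, board B #8), then refactor (board A #11, board B #11), then test (board A #13, board B #12), then refactor (board A #14, board B #13), then draft (board A #15, board B #16), then refactor (board A #17, board B #17). Since dp[17][17] = 11, nothing longer is possible.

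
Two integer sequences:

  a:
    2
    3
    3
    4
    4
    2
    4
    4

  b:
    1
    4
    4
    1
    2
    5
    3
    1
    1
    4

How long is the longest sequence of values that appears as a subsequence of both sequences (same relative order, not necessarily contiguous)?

Match 4 (a #4, b #2) → 4 (a #5, b #3) → 2 (a #6, b #5) → 4 (a #8, b #10) — 4 values in the same relative order in both. The LCS DP gives dp[8][10] = 4, so this is optimal.

4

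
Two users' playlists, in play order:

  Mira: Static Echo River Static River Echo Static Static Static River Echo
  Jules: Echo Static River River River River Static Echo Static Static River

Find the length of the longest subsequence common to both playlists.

One common subsequence of length 7: Static [1,2]; then River [3,6]; then Static [4,7]; then Echo [6,8]; then Static [8,9]; then Static [9,10]; then River [10,11]. dp[11][11] = 7 confirms this is the maximum.

7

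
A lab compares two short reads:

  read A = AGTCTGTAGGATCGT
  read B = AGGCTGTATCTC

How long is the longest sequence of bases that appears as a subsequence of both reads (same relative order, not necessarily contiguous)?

One common subsequence of length 10: A at read A[1]=read B[1] → G at read A[2]=read B[3] → C at read A[4]=read B[4] → T at read A[5]=read B[5] → G at read A[6]=read B[6] → T at read A[7]=read B[7] → A at read A[11]=read B[8] → T at read A[12]=read B[9] → C at read A[13]=read B[10] → T at read A[15]=read B[11]. dp[15][12] = 10 confirms this is the maximum.

10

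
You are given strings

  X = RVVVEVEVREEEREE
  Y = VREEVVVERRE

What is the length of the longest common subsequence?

8

One common subsequence of length 8: R (X #1, Y #2); then V (X #3, Y #5); then V (X #4, Y #6); then V (X #6, Y #7); then E (X #7, Y #8); then R (X #9, Y #9); then R (X #13, Y #10); then E (X #15, Y #11). The LCS DP gives dp[15][11] = 8, so this is optimal.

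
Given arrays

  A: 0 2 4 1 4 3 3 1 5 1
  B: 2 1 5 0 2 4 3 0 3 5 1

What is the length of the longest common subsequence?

Let dp[i][j] be the LCS length of the first i values of A and the first j values of B. dp[i][j] = dp[i-1][j-1]+1 when the i-th and j-th values match, else max(dp[i-1][j], dp[i][j-1]).
    ·  2  1  5  0  2  4  3  0  3  5  1
 ·  0  0  0  0  0  0  0  0  0  0  0  0
 0  0  0  0  0  1  1  1  1  1  1  1  1
 2  0  1  1  1  1  2  2  2  2  2  2  2
 4  0  1  1  1  1  2  3  3  3  3  3  3
 1  0  1  2  2  2  2  3  3  3  3  3  4
 4  0  1  2  2  2  2  3  3  3  3  3  4
 3  0  1  2  2  2  2  3  4  4  4  4  4
 3  0  1  2  2  2  2  3  4  4  5  5  5
 1  0  1  2  2  2  2  3  4  4  5  5  6
 5  0  1  2  3  3  3  3  4  4  5  6  6
 1  0  1  2  3  3  3  3  4  4  5  6  7
dp[10][11] = 7. One LCS (by backtracking along matches): 0, 2, 4, 3, 3, 5, 1.

7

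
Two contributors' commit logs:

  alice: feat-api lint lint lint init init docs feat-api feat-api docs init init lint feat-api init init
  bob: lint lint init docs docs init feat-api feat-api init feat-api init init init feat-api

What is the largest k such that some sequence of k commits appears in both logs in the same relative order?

10

Match lint at alice[3]=bob[1], then lint at alice[4]=bob[2], then init at alice[5]=bob[3], then init at alice[6]=bob[6], then feat-api at alice[8]=bob[7], then feat-api at alice[9]=bob[8], then init at alice[11]=bob[9], then init at alice[12]=bob[11], then init at alice[15]=bob[12], then init at alice[16]=bob[13] — 10 commits in the same relative order in both. The LCS DP gives dp[16][14] = 10, so this is optimal.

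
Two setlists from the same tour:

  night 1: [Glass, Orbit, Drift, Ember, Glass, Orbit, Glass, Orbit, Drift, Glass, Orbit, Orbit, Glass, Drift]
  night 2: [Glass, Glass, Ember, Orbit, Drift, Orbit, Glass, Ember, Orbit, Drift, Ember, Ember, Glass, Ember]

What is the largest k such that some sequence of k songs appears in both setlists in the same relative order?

Taking Glass [1,2], Orbit [2,4], Drift [3,5], Orbit [6,6], Glass [7,7], Orbit [8,9], Drift [9,10], Glass [10,13] gives a common subsequence of length 8. The LCS DP gives dp[14][14] = 8, so this is optimal.

8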